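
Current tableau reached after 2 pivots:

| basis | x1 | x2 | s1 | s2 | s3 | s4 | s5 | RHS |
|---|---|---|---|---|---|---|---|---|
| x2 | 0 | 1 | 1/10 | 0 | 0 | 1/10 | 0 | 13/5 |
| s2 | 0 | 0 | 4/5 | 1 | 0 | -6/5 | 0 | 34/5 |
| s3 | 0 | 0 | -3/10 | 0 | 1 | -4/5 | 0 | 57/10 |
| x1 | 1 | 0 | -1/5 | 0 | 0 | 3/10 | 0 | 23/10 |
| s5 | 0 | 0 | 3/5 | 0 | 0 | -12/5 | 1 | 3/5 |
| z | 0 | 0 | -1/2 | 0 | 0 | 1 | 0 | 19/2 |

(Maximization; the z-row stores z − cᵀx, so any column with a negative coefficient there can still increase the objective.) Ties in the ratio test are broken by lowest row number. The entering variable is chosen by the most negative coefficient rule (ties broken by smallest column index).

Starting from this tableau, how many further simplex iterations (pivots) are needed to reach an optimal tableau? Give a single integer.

2

pivot: s1 in, s5 out → z = 10
pivot: s4 in, s2 out → z = 13
No improving column remains; optimal.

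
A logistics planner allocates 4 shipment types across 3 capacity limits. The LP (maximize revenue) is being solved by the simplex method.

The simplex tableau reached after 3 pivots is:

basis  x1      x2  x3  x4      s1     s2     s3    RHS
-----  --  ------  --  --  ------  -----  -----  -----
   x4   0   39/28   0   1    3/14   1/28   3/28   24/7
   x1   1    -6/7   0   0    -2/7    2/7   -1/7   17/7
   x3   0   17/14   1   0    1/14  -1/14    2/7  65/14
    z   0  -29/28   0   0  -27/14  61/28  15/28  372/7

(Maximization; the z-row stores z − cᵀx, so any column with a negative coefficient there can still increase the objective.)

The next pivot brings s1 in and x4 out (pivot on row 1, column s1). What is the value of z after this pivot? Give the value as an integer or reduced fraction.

Minimum ratio for s1: (24/7)/(3/14) = 16.
z changes by −(z-row coeff of s1)·ratio = −(-27/14)·16 = 216/7.
New z = 372/7 + (216/7) = 84.

84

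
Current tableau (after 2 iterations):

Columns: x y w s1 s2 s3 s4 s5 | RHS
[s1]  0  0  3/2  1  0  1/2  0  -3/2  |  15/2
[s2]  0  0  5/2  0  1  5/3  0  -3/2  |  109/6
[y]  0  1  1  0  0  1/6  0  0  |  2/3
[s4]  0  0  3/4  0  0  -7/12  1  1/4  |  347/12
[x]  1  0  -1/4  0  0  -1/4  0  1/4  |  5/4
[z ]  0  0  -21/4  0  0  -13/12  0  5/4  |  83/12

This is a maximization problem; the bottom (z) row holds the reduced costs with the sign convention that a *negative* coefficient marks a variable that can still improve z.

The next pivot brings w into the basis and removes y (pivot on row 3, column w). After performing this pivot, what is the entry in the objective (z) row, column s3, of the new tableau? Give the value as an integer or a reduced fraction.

Pivot element is row 3, column w: 1.
Normalize row 3: new (row 3, s3) = (1/6)/1 = 1/6.
z-row ← z-row − (-21/4)·(new row 3): -13/12 − (-21/4)·(1/6) = -5/24.

-5/24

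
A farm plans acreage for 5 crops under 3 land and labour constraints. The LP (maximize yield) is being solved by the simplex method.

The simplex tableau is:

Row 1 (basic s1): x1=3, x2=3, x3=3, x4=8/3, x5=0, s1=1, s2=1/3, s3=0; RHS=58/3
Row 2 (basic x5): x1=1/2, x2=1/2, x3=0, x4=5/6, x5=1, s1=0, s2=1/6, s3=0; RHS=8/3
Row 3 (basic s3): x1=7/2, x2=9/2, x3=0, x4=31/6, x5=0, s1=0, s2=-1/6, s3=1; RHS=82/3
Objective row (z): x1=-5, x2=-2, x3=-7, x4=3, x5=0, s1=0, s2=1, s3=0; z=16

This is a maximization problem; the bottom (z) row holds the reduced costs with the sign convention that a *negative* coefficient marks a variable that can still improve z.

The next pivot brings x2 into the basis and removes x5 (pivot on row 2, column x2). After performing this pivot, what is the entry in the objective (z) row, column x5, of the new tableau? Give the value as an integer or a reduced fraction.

4

Pivot element is row 2, column x2: 1/2.
Normalize row 2: new (row 2, x5) = 1/(1/2) = 2.
z-row ← z-row − (-2)·(new row 2): 0 − (-2)·2 = 4.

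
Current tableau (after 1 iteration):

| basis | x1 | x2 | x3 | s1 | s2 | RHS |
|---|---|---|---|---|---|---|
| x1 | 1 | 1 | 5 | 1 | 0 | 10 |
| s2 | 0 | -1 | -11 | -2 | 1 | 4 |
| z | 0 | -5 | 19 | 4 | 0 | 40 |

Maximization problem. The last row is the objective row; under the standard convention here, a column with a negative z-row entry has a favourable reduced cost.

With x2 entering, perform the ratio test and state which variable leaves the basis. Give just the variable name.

Ratios: row 1 (x1): 10/1 = 10; row 2 (s2): entry -1 ≤ 0, skip.
Minimum ratio 10 is in the x1 row, so x1 leaves.

x1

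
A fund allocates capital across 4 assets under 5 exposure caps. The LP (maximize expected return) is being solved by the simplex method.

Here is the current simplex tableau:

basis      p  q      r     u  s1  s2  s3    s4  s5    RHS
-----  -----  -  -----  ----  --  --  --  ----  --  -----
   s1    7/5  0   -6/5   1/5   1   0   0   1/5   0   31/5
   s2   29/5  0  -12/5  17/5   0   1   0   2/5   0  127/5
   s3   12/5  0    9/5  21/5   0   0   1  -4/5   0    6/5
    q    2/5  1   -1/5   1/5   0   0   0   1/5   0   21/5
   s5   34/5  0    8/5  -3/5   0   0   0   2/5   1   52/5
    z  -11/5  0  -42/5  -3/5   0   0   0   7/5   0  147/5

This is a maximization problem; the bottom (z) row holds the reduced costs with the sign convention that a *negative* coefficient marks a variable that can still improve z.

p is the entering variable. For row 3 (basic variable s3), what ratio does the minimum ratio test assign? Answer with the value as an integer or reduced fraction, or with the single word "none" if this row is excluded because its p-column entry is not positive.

1/2

Ratio = RHS / (p entry) = (6/5) / (12/5) = 1/2.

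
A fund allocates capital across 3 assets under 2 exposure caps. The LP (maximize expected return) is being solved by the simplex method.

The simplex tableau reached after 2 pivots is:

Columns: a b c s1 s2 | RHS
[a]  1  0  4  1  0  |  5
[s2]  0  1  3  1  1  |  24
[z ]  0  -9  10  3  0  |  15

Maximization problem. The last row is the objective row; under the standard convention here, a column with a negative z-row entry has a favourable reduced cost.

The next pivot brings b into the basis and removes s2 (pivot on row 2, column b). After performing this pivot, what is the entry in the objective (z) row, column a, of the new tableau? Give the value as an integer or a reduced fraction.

Pivot element is row 2, column b: 1.
Normalize row 2: new (row 2, a) = 0/1 = 0.
z-row ← z-row − (-9)·(new row 2): 0 − (-9)·0 = 0.

0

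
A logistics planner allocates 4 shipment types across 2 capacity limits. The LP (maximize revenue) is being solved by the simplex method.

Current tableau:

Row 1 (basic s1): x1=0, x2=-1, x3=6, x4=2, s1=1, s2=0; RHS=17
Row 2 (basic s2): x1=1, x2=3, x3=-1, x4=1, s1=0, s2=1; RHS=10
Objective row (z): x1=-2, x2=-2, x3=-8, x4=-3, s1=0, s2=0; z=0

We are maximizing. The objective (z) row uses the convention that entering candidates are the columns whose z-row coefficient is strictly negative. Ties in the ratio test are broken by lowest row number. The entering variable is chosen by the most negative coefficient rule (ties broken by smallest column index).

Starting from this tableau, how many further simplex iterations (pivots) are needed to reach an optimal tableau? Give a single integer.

3

pivot: x3 in, s1 out → z = 68/3
pivot: x2 in, s2 out → z = 642/17
pivot: x1 in, x2 out → z = 145/3
No improving column remains; optimal.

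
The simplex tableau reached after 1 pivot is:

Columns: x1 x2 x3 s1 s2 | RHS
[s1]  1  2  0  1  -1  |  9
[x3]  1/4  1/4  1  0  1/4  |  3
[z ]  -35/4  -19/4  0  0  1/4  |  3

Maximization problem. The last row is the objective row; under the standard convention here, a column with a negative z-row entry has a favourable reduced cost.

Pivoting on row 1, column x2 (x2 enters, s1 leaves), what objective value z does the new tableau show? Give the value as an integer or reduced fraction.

Minimum ratio for x2: 9/2 = 9/2.
z changes by −(z-row coeff of x2)·ratio = −(-19/4)·(9/2) = 171/8.
New z = 3 + (171/8) = 195/8.

195/8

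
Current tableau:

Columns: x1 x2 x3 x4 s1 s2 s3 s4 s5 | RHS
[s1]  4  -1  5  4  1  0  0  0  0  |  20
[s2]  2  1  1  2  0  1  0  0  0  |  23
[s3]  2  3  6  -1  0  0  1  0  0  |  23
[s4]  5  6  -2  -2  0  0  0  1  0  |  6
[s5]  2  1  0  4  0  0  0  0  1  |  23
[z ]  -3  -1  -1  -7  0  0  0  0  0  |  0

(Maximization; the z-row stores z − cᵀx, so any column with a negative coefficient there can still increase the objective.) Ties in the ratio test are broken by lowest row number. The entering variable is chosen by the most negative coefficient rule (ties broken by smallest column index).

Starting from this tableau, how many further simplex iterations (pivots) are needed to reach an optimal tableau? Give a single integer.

2

pivot: x4 in, s1 out → z = 35
pivot: x2 in, s5 out → z = 313/8
No improving column remains; optimal.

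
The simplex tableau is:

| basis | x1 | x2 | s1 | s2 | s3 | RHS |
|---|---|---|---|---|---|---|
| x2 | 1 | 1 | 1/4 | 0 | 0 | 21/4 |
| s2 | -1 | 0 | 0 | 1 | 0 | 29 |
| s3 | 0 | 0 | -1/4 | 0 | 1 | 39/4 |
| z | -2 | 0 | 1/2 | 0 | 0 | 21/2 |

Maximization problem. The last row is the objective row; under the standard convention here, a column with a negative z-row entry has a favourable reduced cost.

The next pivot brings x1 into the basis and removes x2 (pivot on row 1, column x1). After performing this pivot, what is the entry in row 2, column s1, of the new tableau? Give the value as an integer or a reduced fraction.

Pivot element is row 1, column x1: 1.
Normalize row 1: new (row 1, s1) = (1/4)/1 = 1/4.
row 2 ← row 2 − (-1)·(new row 1): 0 − (-1)·(1/4) = 1/4.

1/4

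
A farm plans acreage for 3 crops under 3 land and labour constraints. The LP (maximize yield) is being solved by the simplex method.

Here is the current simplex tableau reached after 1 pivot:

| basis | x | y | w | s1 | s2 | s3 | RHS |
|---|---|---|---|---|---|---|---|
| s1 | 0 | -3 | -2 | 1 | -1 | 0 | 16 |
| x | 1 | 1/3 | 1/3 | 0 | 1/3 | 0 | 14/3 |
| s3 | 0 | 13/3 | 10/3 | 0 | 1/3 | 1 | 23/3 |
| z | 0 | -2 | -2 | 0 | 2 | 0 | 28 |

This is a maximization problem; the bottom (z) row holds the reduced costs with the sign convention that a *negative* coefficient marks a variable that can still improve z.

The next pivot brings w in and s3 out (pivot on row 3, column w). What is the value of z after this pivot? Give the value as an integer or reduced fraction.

Minimum ratio for w: (23/3)/(10/3) = 23/10.
z changes by −(z-row coeff of w)·ratio = −(-2)·(23/10) = 23/5.
New z = 28 + (23/5) = 163/5.

163/5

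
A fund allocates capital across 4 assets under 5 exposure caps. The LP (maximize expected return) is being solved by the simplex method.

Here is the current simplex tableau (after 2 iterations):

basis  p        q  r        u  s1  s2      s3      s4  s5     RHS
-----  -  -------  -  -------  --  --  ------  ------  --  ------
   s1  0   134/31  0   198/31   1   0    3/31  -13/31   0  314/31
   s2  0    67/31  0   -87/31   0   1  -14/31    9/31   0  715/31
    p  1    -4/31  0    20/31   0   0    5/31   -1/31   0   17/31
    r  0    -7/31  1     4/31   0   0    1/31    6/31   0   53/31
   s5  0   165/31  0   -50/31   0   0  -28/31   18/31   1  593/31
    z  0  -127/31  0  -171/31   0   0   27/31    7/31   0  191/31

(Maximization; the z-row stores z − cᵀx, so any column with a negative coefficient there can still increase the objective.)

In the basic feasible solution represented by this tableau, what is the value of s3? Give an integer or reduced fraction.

s3 is nonbasic (not in the basis column), so its value in the current BFS is 0.

0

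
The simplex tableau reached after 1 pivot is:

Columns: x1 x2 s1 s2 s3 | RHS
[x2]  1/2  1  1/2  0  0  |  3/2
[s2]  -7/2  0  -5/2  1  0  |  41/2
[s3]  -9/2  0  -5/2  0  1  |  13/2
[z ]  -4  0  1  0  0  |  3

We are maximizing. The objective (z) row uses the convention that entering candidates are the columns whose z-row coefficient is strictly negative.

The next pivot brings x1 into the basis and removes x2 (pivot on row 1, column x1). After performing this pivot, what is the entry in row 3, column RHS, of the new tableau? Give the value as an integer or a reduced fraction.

20

Pivot element is row 1, column x1: 1/2.
Normalize row 1: new (row 1, RHS) = (3/2)/(1/2) = 3.
row 3 ← row 3 − (-9/2)·(new row 1): 13/2 − (-9/2)·3 = 20.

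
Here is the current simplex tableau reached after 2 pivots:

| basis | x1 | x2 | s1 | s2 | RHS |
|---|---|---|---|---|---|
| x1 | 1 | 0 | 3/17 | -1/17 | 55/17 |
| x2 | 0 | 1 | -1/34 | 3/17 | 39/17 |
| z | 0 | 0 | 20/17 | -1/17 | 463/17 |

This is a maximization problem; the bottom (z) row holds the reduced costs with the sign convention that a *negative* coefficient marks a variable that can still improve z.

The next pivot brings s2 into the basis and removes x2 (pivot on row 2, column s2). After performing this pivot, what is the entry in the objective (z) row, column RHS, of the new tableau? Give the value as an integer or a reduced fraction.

28

Pivot element is row 2, column s2: 3/17.
Normalize row 2: new (row 2, RHS) = (39/17)/(3/17) = 13.
z-row ← z-row − (-1/17)·(new row 2): 463/17 − (-1/17)·13 = 28.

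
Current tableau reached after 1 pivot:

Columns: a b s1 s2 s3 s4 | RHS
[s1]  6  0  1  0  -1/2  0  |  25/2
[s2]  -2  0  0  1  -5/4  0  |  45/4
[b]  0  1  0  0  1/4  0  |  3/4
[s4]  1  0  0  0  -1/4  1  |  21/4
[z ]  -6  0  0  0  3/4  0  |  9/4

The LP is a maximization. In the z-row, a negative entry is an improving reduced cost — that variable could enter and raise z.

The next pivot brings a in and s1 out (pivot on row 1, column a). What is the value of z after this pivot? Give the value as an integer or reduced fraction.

Minimum ratio for a: (25/2)/6 = 25/12.
z changes by −(z-row coeff of a)·ratio = −(-6)·(25/12) = 25/2.
New z = 9/4 + (25/2) = 59/4.

59/4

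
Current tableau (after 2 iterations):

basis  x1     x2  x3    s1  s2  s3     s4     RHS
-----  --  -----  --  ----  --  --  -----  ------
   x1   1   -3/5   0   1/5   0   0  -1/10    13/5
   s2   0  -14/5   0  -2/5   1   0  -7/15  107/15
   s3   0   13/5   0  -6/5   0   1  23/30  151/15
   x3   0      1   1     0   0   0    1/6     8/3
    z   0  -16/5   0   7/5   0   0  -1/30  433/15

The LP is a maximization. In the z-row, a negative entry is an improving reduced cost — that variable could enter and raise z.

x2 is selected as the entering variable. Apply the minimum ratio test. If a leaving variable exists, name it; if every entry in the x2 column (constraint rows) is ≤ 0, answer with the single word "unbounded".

Ratios: row 1 (x1): entry -3/5 ≤ 0, skip; row 2 (s2): entry -14/5 ≤ 0, skip; row 3 (s3): (151/15)/(13/5) = 151/39; row 4 (x3): (8/3)/1 = 8/3.
Minimum ratio is in the x3 row, so x3 leaves.

x3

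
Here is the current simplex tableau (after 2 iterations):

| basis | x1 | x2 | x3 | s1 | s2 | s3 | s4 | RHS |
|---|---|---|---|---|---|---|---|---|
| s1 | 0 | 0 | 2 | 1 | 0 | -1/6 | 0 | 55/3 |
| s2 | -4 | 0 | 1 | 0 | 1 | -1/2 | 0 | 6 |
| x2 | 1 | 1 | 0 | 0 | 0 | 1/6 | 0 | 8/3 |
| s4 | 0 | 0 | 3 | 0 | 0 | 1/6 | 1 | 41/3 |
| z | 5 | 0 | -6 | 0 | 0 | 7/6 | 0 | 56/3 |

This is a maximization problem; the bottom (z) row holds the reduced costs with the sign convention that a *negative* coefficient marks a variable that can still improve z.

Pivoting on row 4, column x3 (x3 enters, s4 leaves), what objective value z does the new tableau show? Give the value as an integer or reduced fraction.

Minimum ratio for x3: (41/3)/3 = 41/9.
z changes by −(z-row coeff of x3)·ratio = −(-6)·(41/9) = 82/3.
New z = 56/3 + (82/3) = 46.

46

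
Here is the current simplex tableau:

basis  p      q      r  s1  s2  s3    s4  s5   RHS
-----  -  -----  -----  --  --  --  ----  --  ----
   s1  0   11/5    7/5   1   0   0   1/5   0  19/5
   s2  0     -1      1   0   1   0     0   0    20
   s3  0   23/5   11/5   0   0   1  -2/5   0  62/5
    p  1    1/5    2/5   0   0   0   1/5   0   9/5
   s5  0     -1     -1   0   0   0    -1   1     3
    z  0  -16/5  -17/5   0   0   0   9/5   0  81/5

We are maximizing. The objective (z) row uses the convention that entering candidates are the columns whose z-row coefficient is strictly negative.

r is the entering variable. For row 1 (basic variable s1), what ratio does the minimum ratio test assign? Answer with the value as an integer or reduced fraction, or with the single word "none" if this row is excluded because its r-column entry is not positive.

Ratio = RHS / (r entry) = (19/5) / (7/5) = 19/7.

19/7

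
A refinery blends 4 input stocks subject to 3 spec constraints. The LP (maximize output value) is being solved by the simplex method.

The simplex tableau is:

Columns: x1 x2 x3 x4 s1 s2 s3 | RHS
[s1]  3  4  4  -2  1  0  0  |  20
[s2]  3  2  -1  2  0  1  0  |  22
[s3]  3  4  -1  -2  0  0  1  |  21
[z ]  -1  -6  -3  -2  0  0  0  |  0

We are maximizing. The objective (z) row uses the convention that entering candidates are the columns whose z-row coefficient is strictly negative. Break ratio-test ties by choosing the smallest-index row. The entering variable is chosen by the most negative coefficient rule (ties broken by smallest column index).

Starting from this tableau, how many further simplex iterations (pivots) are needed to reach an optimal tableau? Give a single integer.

3

pivot: x2 in, s1 out → z = 30
pivot: x4 in, s2 out → z = 50
pivot: x3 in, x2 out → z = 78
No improving column remains; optimal.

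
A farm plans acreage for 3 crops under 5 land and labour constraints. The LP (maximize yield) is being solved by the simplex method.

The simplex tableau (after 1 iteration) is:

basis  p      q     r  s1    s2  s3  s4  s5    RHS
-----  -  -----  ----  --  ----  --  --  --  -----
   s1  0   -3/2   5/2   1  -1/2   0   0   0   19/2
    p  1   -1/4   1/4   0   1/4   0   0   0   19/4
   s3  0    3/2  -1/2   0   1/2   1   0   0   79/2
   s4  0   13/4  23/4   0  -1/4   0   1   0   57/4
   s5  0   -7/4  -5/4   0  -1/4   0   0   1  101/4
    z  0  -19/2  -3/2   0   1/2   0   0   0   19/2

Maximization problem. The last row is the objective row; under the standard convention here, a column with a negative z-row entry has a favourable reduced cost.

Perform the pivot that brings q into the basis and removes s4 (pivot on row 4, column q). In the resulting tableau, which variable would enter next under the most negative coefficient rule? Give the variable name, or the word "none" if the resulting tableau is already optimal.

Pivot element 13/4. New z-row = old z-row − (-19/2)·(row 4/(13/4)).
Updated z-row coefficients: p: 0, q: 0, r: 199/13, s1: 0, s2: -3/13, s3: 0, s4: 38/13, s5: 0.
The most negative is -3/13 in column s2, so s2 would enter next.

s2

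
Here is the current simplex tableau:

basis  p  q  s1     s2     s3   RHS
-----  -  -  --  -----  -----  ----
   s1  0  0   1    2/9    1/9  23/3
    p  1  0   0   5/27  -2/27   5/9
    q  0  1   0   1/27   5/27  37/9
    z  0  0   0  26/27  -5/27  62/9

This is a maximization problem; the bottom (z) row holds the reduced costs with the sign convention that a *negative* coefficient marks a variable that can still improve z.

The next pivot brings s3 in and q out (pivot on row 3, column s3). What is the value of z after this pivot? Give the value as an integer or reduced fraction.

11

Minimum ratio for s3: (37/9)/(5/27) = 111/5.
z changes by −(z-row coeff of s3)·ratio = −(-5/27)·(111/5) = 37/9.
New z = 62/9 + (37/9) = 11.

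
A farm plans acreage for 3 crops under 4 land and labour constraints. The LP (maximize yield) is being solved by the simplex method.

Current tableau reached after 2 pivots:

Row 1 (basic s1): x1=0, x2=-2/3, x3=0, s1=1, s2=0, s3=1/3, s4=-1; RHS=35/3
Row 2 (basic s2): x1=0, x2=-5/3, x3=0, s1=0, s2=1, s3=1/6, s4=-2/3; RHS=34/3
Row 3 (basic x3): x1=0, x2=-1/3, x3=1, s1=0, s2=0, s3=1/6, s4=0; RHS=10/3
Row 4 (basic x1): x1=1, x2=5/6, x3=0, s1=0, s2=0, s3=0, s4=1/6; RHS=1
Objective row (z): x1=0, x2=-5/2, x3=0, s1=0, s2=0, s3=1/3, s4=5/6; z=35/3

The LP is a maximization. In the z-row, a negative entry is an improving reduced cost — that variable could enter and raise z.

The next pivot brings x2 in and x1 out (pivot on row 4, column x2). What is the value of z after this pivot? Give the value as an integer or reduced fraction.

Minimum ratio for x2: 1/(5/6) = 6/5.
z changes by −(z-row coeff of x2)·ratio = −(-5/2)·(6/5) = 3.
New z = 35/3 + 3 = 44/3.

44/3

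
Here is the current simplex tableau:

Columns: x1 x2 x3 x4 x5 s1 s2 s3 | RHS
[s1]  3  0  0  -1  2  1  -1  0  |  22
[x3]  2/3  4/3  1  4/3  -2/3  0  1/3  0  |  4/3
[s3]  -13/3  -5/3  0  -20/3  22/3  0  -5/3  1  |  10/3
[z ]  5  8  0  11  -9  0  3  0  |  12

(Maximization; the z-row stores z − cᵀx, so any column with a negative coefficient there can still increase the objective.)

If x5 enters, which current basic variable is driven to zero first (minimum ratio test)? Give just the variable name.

Ratios: row 1 (s1): 22/2 = 11; row 2 (x3): entry -2/3 ≤ 0, skip; row 3 (s3): (10/3)/(22/3) = 5/11.
Minimum ratio 5/11 is in the s3 row, so s3 leaves.

s3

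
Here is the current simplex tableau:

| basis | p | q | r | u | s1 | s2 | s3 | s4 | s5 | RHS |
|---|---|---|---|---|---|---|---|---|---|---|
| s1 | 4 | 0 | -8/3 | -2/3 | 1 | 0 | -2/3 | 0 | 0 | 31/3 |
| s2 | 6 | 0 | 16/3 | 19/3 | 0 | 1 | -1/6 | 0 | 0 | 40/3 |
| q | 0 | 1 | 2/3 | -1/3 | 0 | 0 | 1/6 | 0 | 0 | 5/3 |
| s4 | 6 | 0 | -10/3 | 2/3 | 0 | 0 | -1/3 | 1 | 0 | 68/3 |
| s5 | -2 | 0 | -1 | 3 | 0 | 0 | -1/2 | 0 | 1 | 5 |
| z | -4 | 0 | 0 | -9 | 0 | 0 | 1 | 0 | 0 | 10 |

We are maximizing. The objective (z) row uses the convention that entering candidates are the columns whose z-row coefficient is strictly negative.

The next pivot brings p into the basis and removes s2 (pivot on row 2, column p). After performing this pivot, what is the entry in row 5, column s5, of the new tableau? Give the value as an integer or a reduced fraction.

1

Pivot element is row 2, column p: 6.
Normalize row 2: new (row 2, s5) = 0/6 = 0.
row 5 ← row 5 − (-2)·(new row 2): 1 − (-2)·0 = 1.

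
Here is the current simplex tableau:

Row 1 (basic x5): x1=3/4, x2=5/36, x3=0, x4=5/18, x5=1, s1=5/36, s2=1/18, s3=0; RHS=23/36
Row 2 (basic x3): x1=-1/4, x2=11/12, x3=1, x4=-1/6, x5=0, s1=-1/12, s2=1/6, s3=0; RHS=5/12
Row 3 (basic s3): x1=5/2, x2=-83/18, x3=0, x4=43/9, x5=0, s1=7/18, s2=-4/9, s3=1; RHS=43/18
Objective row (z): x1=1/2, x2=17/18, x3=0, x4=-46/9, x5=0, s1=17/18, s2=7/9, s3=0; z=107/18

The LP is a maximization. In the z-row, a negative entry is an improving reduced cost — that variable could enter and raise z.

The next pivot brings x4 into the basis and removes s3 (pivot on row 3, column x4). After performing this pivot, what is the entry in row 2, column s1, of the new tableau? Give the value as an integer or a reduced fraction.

Pivot element is row 3, column x4: 43/9.
Normalize row 3: new (row 3, s1) = (7/18)/(43/9) = 7/86.
row 2 ← row 2 − (-1/6)·(new row 3): -1/12 − (-1/6)·(7/86) = -3/43.

-3/43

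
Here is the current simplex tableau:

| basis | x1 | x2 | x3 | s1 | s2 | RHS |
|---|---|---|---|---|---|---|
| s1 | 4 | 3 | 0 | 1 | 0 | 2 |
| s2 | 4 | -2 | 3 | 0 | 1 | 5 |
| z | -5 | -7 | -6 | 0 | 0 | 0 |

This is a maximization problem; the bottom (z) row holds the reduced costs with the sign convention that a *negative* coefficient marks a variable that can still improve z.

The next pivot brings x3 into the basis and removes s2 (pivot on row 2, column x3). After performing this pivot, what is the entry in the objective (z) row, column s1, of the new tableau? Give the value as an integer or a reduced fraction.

Pivot element is row 2, column x3: 3.
Normalize row 2: new (row 2, s1) = 0/3 = 0.
z-row ← z-row − (-6)·(new row 2): 0 − (-6)·0 = 0.

0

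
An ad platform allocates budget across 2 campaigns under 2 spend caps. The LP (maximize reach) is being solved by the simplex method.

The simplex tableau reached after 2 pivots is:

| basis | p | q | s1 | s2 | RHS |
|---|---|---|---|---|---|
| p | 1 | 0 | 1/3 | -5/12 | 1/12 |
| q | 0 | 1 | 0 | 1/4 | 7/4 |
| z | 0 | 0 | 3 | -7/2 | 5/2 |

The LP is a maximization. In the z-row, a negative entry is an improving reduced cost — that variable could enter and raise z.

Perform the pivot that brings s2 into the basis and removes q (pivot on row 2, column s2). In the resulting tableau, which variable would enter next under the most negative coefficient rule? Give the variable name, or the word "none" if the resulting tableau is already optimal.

none

Pivot element 1/4. New z-row = old z-row − (-7/2)·(row 2/(1/4)).
Updated z-row coefficients: p: 0, q: 14, s1: 3, s2: 0.
No coefficient is strictly negative; the tableau after this pivot is optimal.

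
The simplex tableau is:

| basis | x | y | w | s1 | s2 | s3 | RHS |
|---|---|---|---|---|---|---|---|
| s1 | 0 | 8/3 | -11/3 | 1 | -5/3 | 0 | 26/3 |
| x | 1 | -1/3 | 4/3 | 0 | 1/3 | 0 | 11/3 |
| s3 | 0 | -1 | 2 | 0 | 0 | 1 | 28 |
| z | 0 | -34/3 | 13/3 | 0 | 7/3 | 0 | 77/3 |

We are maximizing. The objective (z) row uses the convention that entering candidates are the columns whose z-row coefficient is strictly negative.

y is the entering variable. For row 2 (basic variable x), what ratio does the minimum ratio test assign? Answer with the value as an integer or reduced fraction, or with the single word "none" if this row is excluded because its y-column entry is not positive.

none

The y entry in row 2 is -1/3 ≤ 0, so this row gives no ratio.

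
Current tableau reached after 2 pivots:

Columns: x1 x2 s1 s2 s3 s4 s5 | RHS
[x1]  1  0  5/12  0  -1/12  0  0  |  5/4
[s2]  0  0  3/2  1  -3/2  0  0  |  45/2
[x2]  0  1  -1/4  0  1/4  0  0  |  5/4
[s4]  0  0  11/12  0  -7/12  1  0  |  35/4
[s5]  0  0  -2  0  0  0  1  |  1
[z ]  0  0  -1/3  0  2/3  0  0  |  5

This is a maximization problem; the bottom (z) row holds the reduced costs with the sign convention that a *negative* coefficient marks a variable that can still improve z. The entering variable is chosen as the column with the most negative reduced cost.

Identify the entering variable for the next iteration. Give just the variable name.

s1

Objective-row coefficients: x1: 0, x2: 0, s1: -1/3, s2: 0, s3: 2/3, s4: 0, s5: 0.
The most negative is -1/3 in column s1, so s1 enters.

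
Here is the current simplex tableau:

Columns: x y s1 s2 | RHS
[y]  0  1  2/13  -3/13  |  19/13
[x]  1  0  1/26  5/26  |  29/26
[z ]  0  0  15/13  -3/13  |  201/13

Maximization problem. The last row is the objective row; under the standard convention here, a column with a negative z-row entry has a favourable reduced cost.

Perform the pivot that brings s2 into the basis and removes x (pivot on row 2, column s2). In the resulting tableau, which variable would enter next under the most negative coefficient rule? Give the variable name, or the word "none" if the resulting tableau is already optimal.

Pivot element 5/26. New z-row = old z-row − (-3/13)·(row 2/(5/26)).
Updated z-row coefficients: x: 6/5, y: 0, s1: 6/5, s2: 0.
No coefficient is strictly negative; the tableau after this pivot is optimal.

none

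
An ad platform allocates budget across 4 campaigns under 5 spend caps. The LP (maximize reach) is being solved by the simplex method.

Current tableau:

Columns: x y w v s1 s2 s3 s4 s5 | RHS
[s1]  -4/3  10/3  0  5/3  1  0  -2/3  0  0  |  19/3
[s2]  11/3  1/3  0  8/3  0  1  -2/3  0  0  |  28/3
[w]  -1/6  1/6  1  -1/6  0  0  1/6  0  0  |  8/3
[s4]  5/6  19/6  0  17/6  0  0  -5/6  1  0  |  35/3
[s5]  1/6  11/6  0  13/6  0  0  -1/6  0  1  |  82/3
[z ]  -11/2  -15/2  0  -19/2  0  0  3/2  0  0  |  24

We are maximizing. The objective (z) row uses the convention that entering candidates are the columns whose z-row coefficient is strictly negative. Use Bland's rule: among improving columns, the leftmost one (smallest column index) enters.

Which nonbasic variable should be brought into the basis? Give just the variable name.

Objective-row coefficients: x: -11/2, y: -15/2, w: 0, v: -19/2, s1: 0, s2: 0, s3: 3/2, s4: 0, s5: 0.
Improving columns: x, y, v. Bland's rule picks the smallest column index → x.

x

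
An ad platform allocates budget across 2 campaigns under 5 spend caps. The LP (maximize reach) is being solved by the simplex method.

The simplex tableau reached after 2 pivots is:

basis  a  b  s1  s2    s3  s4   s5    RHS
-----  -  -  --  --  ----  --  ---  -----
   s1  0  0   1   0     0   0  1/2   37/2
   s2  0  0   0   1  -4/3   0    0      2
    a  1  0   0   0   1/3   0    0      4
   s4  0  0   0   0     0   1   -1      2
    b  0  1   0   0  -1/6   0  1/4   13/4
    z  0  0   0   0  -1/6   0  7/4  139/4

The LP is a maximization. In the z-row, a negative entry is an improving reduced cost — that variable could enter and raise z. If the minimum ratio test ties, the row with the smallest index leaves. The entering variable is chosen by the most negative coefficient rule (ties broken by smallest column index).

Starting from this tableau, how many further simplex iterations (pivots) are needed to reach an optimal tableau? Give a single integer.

1

pivot: s3 in, a out → z = 147/4
No improving column remains; optimal.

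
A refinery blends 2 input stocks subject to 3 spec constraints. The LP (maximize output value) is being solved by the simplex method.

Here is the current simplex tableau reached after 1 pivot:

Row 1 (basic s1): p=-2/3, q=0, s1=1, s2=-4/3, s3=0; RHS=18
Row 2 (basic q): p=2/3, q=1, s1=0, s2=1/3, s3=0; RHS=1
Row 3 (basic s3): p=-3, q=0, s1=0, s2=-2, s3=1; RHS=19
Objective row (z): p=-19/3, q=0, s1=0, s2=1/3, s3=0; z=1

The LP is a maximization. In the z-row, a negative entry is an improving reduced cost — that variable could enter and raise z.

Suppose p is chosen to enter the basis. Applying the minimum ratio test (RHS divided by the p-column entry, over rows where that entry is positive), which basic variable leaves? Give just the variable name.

q

Ratios: row 1 (s1): entry -2/3 ≤ 0, skip; row 2 (q): 1/(2/3) = 3/2; row 3 (s3): entry -3 ≤ 0, skip.
Minimum ratio 3/2 is in the q row, so q leaves.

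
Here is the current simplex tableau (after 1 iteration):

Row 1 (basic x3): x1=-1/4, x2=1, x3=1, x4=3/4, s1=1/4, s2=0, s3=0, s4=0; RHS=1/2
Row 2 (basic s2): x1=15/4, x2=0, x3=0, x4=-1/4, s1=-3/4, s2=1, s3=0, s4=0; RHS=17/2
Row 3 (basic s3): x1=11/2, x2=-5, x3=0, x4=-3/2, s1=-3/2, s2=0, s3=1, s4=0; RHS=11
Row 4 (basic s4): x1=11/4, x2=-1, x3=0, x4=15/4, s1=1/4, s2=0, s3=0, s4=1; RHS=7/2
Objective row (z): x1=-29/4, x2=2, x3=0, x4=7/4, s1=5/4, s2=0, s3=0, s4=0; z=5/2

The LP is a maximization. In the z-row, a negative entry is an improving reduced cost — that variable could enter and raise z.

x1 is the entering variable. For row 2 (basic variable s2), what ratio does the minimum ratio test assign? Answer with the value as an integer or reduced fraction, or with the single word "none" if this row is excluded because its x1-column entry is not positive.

Ratio = RHS / (x1 entry) = (17/2) / (15/4) = 34/15.

34/15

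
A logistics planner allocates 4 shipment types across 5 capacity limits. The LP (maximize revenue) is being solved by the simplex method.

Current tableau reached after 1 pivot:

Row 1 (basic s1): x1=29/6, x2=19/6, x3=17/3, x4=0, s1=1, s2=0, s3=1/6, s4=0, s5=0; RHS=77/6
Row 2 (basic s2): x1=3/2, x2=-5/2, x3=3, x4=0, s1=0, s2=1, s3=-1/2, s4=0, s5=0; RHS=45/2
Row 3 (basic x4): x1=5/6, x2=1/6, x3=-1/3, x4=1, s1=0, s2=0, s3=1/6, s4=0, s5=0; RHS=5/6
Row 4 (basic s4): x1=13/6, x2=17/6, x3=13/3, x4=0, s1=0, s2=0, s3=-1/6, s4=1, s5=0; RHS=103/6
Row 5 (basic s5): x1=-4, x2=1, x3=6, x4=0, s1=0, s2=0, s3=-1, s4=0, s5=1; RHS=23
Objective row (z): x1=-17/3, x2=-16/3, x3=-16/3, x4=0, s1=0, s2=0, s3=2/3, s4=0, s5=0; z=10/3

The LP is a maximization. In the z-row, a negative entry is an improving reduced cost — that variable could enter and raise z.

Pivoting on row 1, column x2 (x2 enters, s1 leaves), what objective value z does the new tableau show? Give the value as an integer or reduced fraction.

Minimum ratio for x2: (77/6)/(19/6) = 77/19.
z changes by −(z-row coeff of x2)·ratio = −(-16/3)·(77/19) = 1232/57.
New z = 10/3 + (1232/57) = 474/19.

474/19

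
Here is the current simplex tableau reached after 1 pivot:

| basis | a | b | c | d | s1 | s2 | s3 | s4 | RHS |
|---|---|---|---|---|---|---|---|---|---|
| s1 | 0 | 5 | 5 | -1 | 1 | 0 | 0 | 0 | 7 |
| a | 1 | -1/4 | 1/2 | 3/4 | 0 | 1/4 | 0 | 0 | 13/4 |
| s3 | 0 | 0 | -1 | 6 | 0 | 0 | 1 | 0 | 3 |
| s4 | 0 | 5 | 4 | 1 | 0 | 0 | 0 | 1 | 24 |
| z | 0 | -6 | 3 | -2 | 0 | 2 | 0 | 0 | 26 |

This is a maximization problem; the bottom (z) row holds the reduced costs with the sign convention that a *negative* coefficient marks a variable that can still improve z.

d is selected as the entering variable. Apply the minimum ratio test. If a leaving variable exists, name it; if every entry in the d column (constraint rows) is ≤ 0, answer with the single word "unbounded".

s3

Ratios: row 1 (s1): entry -1 ≤ 0, skip; row 2 (a): (13/4)/(3/4) = 13/3; row 3 (s3): 3/6 = 1/2; row 4 (s4): 24/1 = 24.
Minimum ratio is in the s3 row, so s3 leaves.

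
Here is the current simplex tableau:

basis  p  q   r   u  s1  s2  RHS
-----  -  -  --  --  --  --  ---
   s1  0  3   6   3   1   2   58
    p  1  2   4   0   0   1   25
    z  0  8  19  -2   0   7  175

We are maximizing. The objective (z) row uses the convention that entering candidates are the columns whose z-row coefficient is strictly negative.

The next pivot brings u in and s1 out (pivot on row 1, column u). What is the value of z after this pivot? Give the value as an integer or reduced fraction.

641/3

Minimum ratio for u: 58/3 = 58/3.
z changes by −(z-row coeff of u)·ratio = −(-2)·(58/3) = 116/3.
New z = 175 + (116/3) = 641/3.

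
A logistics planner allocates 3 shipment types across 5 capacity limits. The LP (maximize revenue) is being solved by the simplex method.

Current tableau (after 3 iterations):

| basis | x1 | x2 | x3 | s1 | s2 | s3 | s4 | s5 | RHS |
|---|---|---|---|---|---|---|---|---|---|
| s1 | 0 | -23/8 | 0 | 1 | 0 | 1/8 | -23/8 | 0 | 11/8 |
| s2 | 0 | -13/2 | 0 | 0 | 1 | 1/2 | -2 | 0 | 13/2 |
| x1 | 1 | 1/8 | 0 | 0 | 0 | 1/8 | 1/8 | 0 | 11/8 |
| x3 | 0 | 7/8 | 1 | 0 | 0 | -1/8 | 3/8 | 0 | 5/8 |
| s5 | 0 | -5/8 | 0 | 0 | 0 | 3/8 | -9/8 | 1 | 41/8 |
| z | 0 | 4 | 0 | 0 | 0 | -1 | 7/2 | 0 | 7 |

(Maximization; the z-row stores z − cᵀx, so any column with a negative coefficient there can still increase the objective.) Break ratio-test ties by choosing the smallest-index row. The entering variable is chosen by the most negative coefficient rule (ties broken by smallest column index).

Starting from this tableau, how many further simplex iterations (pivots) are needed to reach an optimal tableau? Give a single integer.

2

pivot: s3 in, s1 out → z = 18
pivot: s4 in, x1 out → z = 18
No improving column remains; optimal.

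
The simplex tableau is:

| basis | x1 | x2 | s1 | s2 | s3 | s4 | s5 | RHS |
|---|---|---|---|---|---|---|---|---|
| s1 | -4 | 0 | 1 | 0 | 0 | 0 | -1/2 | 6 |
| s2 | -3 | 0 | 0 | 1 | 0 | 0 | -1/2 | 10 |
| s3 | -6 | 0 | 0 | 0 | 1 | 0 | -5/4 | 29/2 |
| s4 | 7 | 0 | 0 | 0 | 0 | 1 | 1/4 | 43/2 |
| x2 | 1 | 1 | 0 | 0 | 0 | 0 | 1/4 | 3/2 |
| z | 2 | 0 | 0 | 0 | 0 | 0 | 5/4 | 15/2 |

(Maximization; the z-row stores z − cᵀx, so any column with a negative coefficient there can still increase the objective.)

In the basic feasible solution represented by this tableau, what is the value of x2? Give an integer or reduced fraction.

3/2

x2 is basic (row 5); its value is the RHS of that row: 3/2.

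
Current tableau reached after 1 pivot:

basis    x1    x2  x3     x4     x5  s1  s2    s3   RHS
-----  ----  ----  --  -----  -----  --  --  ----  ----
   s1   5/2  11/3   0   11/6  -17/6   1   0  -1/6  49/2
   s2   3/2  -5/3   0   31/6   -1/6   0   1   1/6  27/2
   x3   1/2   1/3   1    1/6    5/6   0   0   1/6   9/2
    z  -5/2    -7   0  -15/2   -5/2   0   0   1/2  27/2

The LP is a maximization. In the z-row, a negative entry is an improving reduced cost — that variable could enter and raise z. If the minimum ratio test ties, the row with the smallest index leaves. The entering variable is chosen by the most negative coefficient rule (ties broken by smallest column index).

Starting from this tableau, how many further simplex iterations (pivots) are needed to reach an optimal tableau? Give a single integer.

3

pivot: x4 in, s2 out → z = 1026/31
pivot: x2 in, s1 out → z = 2531/33
pivot: x5 in, x3 out → z = 3427/36
No improving column remains; optimal.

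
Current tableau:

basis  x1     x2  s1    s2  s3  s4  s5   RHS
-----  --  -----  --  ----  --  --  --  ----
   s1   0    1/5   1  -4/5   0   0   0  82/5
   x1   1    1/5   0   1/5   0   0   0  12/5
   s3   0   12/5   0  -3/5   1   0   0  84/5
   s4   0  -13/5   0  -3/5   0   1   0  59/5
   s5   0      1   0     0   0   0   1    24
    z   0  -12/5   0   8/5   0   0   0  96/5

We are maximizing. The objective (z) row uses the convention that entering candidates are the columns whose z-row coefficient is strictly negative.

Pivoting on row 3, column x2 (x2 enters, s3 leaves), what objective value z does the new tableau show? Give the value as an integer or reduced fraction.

36

Minimum ratio for x2: (84/5)/(12/5) = 7.
z changes by −(z-row coeff of x2)·ratio = −(-12/5)·7 = 84/5.
New z = 96/5 + (84/5) = 36.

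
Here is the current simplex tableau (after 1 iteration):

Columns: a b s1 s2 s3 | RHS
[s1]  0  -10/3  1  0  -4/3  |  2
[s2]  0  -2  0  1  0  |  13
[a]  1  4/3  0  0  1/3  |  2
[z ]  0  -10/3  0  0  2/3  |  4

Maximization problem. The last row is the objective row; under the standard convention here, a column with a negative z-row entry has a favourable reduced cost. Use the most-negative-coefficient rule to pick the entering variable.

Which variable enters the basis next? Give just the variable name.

b

Objective-row coefficients: a: 0, b: -10/3, s1: 0, s2: 0, s3: 2/3.
The most negative is -10/3 in column b, so b enters.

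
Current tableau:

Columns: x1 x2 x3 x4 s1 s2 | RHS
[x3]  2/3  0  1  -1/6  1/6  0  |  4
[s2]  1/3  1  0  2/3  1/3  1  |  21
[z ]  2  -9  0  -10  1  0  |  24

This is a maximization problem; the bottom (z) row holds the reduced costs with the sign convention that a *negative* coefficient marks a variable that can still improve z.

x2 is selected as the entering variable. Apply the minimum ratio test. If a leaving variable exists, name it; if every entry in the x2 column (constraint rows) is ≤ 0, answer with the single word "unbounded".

Ratios: row 1 (x3): entry 0 ≤ 0, skip; row 2 (s2): 21/1 = 21.
Minimum ratio is in the s2 row, so s2 leaves.

s2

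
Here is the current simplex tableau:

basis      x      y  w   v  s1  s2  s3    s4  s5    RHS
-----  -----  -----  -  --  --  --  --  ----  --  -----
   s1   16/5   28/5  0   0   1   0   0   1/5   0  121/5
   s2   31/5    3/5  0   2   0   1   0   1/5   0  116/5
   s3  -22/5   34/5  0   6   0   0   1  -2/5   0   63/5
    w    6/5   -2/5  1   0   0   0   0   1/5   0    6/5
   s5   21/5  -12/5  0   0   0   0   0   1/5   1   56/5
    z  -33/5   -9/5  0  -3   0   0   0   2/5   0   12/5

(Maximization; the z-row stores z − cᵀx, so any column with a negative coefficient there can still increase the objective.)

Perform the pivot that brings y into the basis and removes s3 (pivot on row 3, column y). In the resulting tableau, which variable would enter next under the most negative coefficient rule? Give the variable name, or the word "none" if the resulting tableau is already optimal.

x

Pivot element 34/5. New z-row = old z-row − (-9/5)·(row 3/(34/5)).
Updated z-row coefficients: x: -132/17, y: 0, w: 0, v: -24/17, s1: 0, s2: 0, s3: 9/34, s4: 5/17, s5: 0.
The most negative is -132/17 in column x, so x would enter next.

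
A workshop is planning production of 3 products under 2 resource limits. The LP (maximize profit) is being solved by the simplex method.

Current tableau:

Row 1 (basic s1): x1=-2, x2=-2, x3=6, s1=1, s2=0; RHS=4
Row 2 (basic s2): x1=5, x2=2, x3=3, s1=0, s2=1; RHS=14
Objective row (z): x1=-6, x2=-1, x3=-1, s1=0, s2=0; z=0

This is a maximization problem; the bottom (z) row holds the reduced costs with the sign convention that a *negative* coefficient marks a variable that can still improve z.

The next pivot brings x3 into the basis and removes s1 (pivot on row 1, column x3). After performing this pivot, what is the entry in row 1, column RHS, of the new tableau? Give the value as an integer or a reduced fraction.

2/3

Pivot element is row 1, column x3: 6.
Normalize row 1: new (row 1, RHS) = 4/6 = 2/3.
Row 1 is the pivot row, so the entry is 2/3.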